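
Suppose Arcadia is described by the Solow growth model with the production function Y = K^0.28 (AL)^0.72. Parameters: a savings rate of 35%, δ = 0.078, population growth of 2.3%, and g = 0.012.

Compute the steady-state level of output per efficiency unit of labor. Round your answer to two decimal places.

In steady state, investment equals break-even investment: s·k^α = (n + g + δ)·k.
Rearranging, k^(1−α) = s / (n + g + δ).
k^0.72 = 0.35 / (0.023 + 0.012 + 0.078) = 0.35 / 0.113 = 3.0973
k* = 3.0973^(1/0.72) ≈ 4.8075
y* = (k*)^α = 4.8075^0.28 ≈ 1.5522

y* ≈ 1.55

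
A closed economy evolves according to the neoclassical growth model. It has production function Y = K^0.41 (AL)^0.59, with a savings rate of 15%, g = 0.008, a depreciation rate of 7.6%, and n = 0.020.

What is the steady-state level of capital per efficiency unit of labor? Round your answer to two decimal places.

Steady state requires s·f(k) = (n + g + δ)·k, i.e. s·k^α = (n + g + δ)·k.
Rearranging, k^(1−α) = s / (n + g + δ).
k^0.59 = 0.15 / (0.020 + 0.008 + 0.076) = 0.15 / 0.104 = 1.4423
k* = 1.4423^(1/0.59) ≈ 1.8603

k* ≈ 1.86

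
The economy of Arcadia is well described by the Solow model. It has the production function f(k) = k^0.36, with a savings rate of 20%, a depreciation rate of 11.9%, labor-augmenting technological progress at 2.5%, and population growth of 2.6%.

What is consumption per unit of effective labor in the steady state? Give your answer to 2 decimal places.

c* ≈ 0.88

Steady state requires s·f(k) = (n + g + δ)·k, i.e. s·k^α = (n + g + δ)·k.
Dividing both sides by k: k^(1−α) = s / (n + g + δ).
k^0.64 = 0.20 / (0.026 + 0.025 + 0.119) = 0.20 / 0.170 = 1.1765
k* = 1.1765^(1/0.64) ≈ 1.2891
y* = (k*)^α = 1.2891^0.36 ≈ 1.0957
c* = (1 − s)·y* = (1 − 0.20) × 1.0957 ≈ 0.8766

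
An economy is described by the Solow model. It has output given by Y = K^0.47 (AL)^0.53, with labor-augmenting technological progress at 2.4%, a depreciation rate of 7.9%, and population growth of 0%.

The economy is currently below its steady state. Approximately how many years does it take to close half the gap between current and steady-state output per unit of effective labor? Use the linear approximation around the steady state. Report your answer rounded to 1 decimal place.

Near the steady state the convergence rate is λ = (1 − α)(n + g + δ).
λ = (1 − 0.47) × 0.103 = 0.53 × 0.103 = 0.05459
Half-life = ln 2 / λ = 0.6931 / 0.05459 ≈ 12.70 years

t_½ ≈ 12.7 years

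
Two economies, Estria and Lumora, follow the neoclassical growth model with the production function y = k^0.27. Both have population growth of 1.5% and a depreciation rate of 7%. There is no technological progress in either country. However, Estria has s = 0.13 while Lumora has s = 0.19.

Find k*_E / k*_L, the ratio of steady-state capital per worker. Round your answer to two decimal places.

Steady-state k* = [s/(n + δ)]^(1/(1−α)), so the ratio is [ (s_E/(n + δ)_E) / (s_L/(n + δ)_L) ]^1.3699.
s_E/(n + δ)_E = 0.13/0.085 = 1.5294; s_L/(n + δ)_L = 0.19/0.085 = 2.2353.
Ratio = (1.5294/2.2353)^1.3699 = 0.6842^1.3699 ≈ 0.5946

ratio ≈ 0.59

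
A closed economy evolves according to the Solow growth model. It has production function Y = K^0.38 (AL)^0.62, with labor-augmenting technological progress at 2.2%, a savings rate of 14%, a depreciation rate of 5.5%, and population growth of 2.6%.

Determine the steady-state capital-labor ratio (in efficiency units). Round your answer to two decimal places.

k* = 1.64

Steady state requires s·f(k) = (n + g + δ)·k, i.e. s·k^α = (n + g + δ)·k.
Dividing both sides by k: k^(1−α) = s / (n + g + δ).
k^0.62 = 0.14 / (0.026 + 0.022 + 0.055) = 0.14 / 0.103 = 1.3592
k* = 1.3592^(1/0.62) ≈ 1.6405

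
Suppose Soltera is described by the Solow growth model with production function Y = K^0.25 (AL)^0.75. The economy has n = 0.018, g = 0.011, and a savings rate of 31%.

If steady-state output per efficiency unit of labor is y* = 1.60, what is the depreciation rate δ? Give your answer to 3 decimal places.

Steady state requires s·f(k) = (n + g + δ)·k, i.e. s·k^α = (n + g + δ)·k.
Since y* = [s/(n + g + δ)]^(α/(1−α)), we have s/(n + g + δ) = (y*)^((1−α)/α) = 1.60^3 = 4.0960.
Therefore n + g + δ = s / 4.0960 = 0.31 / 4.0960 = 0.0757, so δ = 0.0757 − 0.029 = 0.0467.

δ ≈ 0.047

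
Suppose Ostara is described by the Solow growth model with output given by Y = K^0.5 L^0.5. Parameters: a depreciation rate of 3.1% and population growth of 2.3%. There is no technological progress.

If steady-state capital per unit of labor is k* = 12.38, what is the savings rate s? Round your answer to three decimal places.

Steady state requires s·f(k) = (n + δ)·k, i.e. s·k^α = (n + δ)·k.
So s / (n + δ) = (k*)^(1−α) = 12.38^0.5 = 3.5185.
Therefore s = 3.5185 × (n + δ) = 3.5185 × 0.054 = 0.1900.

s ≈ 0.190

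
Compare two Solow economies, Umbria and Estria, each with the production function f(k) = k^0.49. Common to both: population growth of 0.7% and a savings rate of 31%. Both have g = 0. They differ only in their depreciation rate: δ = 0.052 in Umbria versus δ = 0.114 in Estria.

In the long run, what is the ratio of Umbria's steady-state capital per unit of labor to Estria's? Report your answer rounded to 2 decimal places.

k*_U / k*_E ≈ 4.09

Steady-state k* = [s/(n + δ)]^(1/(1−α)), so the ratio is [ (s_U/(n + δ)_U) / (s_E/(n + δ)_E) ]^1.9608.
s_U/(n + δ)_U = 0.31/0.059 = 5.2542; s_E/(n + δ)_E = 0.31/0.121 = 2.5620.
Ratio = (5.2542/2.5620)^1.9608 = 2.0508^1.9608 ≈ 4.0890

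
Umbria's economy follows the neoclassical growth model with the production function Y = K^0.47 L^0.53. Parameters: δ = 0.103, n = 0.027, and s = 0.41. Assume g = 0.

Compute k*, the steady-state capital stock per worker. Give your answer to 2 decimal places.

k* = 8.73

At the steady state, Δk = 0, so s·k^α = (n + δ)·k.
Rearranging, k^(1−α) = s / (n + δ).
k^0.53 = 0.41 / (0.027 + 0.103) = 0.41 / 0.130 = 3.1538
k* = 3.1538^(1/0.53) ≈ 8.7337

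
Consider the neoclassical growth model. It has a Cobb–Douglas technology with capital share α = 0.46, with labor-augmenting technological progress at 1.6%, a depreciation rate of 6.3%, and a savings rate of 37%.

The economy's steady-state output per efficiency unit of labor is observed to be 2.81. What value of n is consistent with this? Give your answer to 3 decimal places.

In steady state, investment equals break-even investment: s·k^α = (n + g + δ)·k.
Since y* = [s/(n + g + δ)]^(α/(1−α)), we have s/(n + g + δ) = (y*)^((1−α)/α) = 2.81^1.1739 = 3.3631.
Therefore n + g + δ = s / 3.3631 = 0.37 / 3.3631 = 0.1100, so n = 0.1100 − 0.079 = 0.0310.

n ≈ 0.031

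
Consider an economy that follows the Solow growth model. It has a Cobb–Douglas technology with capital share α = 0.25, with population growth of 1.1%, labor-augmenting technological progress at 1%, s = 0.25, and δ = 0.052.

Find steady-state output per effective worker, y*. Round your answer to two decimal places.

At the steady state, Δk = 0, so s·k^α = (n + g + δ)·k.
Dividing both sides by k: k^(1−α) = s / (n + g + δ).
k^0.75 = 0.25 / (0.011 + 0.010 + 0.052) = 0.25 / 0.073 = 3.4247
k* = 3.4247^(1/0.75) ≈ 5.1621
y* = (k*)^α = 5.1621^0.25 ≈ 1.5073

y* ≈ 1.51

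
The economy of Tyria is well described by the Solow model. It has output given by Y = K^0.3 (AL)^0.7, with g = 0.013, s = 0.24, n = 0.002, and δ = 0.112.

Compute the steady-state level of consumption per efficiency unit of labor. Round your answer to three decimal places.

In steady state, investment equals break-even investment: s·k^α = (n + g + δ)·k.
Rearranging, k^(1−α) = s / (n + g + δ).
k^0.7 = 0.24 / (0.002 + 0.013 + 0.112) = 0.24 / 0.127 = 1.8898
k* = 1.8898^(1/0.7) ≈ 2.4824
y* = (k*)^α = 2.4824^0.3 ≈ 1.3136
c* = (1 − s)·y* = (1 − 0.24) × 1.3136 ≈ 0.9983

c* = 0.998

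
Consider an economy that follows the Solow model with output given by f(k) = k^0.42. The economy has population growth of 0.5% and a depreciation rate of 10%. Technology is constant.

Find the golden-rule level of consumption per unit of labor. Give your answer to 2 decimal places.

At the golden rule, f'(k) = n + δ, so α·k^(α−1) = n + δ and k_gold = (α/(n + δ))^(1/(1−α)).
k_gold = (0.42/0.105)^(1/0.58) = 4.0000^1.7241 ≈ 10.9147
c_gold = f(k_gold) − (n + δ)·k_gold = 2.7288 − 0.105×10.9147 ≈ 1.5828

c_gold ≈ 1.58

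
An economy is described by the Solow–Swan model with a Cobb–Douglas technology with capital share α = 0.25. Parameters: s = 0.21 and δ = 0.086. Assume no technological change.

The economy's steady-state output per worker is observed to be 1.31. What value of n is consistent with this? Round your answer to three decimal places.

At the steady state, Δk = 0, so s·k^α = (n + δ)·k.
Since y* = [s/(n + δ)]^(α/(1−α)), we have s/(n + δ) = (y*)^((1−α)/α) = 1.31^3 = 2.2481.
Therefore n + δ = s / 2.2481 = 0.21 / 2.2481 = 0.0934, so n = 0.0934 − 0.086 = 0.0074.

n ≈ 0.007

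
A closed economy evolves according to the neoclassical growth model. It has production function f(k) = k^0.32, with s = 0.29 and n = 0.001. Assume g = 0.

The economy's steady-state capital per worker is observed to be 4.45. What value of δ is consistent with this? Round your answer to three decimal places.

Steady state requires s·f(k) = (n + δ)·k, i.e. s·k^α = (n + δ)·k.
So s / (n + δ) = (k*)^(1−α) = 4.45^0.68 = 2.7598.
Therefore n + δ = s / 2.7598 = 0.29 / 2.7598 = 0.1051, so δ = 0.1051 − 0.001 = 0.1041.

δ ≈ 0.104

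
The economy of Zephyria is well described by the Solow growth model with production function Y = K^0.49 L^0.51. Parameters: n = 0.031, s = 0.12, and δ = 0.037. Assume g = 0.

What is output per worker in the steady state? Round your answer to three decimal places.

Steady state requires s·f(k) = (n + δ)·k, i.e. s·k^α = (n + δ)·k.
Dividing both sides by k: k^(1−α) = s / (n + δ).
k^0.51 = 0.12 / (0.031 + 0.037) = 0.12 / 0.068 = 1.7647
k* = 1.7647^(1/0.51) ≈ 3.0456
y* = (k*)^α = 3.0456^0.49 ≈ 1.7258

y* ≈ 1.726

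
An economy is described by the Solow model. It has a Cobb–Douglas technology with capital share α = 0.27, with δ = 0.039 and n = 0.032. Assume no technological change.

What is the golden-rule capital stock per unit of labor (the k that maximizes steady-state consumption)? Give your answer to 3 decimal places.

k_gold ≈ 6.233

The golden rule sets f'(k) = n + δ, i.e. α·k^(α−1) = n + δ.
So k^(1−α) = α / (n + δ) = 0.27 / 0.071 = 3.8028.
k_gold = 3.8028^(1/0.73) ≈ 6.2325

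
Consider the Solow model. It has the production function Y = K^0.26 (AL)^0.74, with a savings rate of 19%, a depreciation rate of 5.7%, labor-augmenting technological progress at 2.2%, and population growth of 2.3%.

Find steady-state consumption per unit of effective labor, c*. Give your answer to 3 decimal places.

Steady state requires s·f(k) = (n + g + δ)·k, i.e. s·k^α = (n + g + δ)·k.
Rearranging, k^(1−α) = s / (n + g + δ).
k^0.74 = 0.19 / (0.023 + 0.022 + 0.057) = 0.19 / 0.102 = 1.8627
k* = 1.8627^(1/0.74) ≈ 2.3177
y* = (k*)^α = 2.3177^0.26 ≈ 1.2443
c* = (1 − s)·y* = (1 − 0.19) × 1.2443 ≈ 1.0079

c* = 1.008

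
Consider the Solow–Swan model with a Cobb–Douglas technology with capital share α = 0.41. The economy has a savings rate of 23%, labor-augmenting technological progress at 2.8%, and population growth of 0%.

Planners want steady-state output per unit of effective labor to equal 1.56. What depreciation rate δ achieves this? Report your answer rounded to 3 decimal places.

δ ≈ 0.093

Steady state requires s·f(k) = (n + g + δ)·k, i.e. s·k^α = (n + g + δ)·k.
Since y* = [s/(n + g + δ)]^(α/(1−α)), we have s/(n + g + δ) = (y*)^((1−α)/α) = 1.56^1.439 = 1.8963.
Therefore n + g + δ = s / 1.8963 = 0.23 / 1.8963 = 0.1213, so δ = 0.1213 − 0.028 = 0.0933.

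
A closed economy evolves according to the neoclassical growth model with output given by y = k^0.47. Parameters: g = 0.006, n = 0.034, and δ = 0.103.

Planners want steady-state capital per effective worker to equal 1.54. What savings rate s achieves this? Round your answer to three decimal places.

At the steady state, Δk = 0, so s·k^α = (n + g + δ)·k.
So s / (n + g + δ) = (k*)^(1−α) = 1.54^0.53 = 1.2571.
Therefore s = 1.2571 × (n + g + δ) = 1.2571 × 0.143 = 0.1798.

s ≈ 0.180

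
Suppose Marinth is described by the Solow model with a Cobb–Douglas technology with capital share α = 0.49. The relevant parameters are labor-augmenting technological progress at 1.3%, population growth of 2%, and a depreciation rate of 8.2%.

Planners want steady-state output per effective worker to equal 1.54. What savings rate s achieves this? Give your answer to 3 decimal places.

In steady state, investment equals break-even investment: s·k^α = (n + g + δ)·k.
Since y* = [s/(n + g + δ)]^(α/(1−α)), we have s/(n + g + δ) = (y*)^((1−α)/α) = 1.54^1.0408 = 1.5674.
Therefore s = 1.5674 × (n + g + δ) = 1.5674 × 0.115 = 0.1803.

s ≈ 0.180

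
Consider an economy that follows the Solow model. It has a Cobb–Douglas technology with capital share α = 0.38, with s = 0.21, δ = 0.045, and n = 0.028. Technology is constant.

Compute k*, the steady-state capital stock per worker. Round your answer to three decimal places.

Steady state requires s·f(k) = (n + δ)·k, i.e. s·k^α = (n + δ)·k.
Rearranging, k^(1−α) = s / (n + δ).
k^0.62 = 0.21 / (0.028 + 0.045) = 0.21 / 0.073 = 2.8767
k* = 2.8767^(1/0.62) ≈ 5.4973

k* ≈ 5.497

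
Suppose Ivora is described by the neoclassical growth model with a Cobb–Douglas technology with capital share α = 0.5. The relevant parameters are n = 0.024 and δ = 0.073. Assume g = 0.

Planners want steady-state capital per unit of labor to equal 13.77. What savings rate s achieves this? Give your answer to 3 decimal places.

Steady state requires s·f(k) = (n + δ)·k, i.e. s·k^α = (n + δ)·k.
So s / (n + δ) = (k*)^(1−α) = 13.77^0.5 = 3.7108.
Therefore s = 3.7108 × (n + δ) = 3.7108 × 0.097 = 0.3599.

s ≈ 0.360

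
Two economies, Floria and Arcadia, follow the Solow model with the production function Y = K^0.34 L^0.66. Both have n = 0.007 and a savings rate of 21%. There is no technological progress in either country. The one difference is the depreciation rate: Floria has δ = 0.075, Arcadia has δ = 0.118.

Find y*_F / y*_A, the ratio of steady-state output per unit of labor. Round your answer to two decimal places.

ratio ≈ 1.24

Steady-state y* = [s/(n + δ)]^(α/(1−α)), so the ratio is [ (s_F/(n + δ)_F) / (s_A/(n + δ)_A) ]^0.5152.
s_F/(n + δ)_F = 0.21/0.082 = 2.5610; s_A/(n + δ)_A = 0.21/0.125 = 1.6800.
Ratio = (2.5610/1.6800)^0.5152 = 1.5244^0.5152 ≈ 1.2426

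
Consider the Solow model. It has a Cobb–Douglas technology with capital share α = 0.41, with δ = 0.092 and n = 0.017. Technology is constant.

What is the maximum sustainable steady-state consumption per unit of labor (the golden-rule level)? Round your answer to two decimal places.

c_gold ≈ 1.48

At the golden rule, f'(k) = n + δ, so α·k^(α−1) = n + δ and k_gold = (α/(n + δ))^(1/(1−α)).
k_gold = (0.41/0.109)^(1/0.59) = 3.7615^1.6949 ≈ 9.4445
c_gold = f(k_gold) − (n + δ)·k_gold = 2.5109 − 0.109×9.4445 ≈ 1.4814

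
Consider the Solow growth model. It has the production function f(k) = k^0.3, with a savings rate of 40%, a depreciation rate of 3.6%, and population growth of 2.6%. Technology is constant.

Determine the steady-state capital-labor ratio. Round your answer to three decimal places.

At the steady state, Δk = 0, so s·k^α = (n + δ)·k.
Rearranging, k^(1−α) = s / (n + δ).
k^0.7 = 0.40 / (0.026 + 0.036) = 0.40 / 0.062 = 6.4516
k* = 6.4516^(1/0.7) ≈ 14.3439

k* = 14.344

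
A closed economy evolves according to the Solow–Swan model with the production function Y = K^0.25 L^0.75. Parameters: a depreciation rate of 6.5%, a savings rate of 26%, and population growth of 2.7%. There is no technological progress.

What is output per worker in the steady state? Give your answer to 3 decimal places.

In steady state, investment equals break-even investment: s·k^α = (n + δ)·k.
Rearranging, k^(1−α) = s / (n + δ).
k^0.75 = 0.26 / (0.027 + 0.065) = 0.26 / 0.092 = 2.8261
k* = 2.8261^(1/0.75) ≈ 3.9956
y* = (k*)^α = 3.9956^0.25 ≈ 1.4138

y* = 1.414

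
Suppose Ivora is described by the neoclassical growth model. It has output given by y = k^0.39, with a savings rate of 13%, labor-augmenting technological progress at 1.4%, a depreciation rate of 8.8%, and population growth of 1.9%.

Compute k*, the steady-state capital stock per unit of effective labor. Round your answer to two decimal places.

Steady state requires s·f(k) = (n + g + δ)·k, i.e. s·k^α = (n + g + δ)·k.
Dividing both sides by k: k^(1−α) = s / (n + g + δ).
k^0.61 = 0.13 / (0.019 + 0.014 + 0.088) = 0.13 / 0.121 = 1.0744
k* = 1.0744^(1/0.61) ≈ 1.1248

k* = 1.12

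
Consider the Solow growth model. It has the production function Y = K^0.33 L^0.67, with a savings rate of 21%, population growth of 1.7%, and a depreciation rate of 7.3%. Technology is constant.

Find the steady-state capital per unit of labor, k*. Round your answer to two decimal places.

k* ≈ 3.54

Steady state requires s·f(k) = (n + δ)·k, i.e. s·k^α = (n + δ)·k.
Rearranging, k^(1−α) = s / (n + δ).
k^0.67 = 0.21 / (0.017 + 0.073) = 0.21 / 0.090 = 2.3333
k* = 2.3333^(1/0.67) ≈ 3.5417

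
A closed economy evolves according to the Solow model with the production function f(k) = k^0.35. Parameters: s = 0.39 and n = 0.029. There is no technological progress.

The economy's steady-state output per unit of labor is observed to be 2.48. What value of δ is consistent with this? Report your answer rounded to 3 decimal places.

In steady state, investment equals break-even investment: s·k^α = (n + δ)·k.
Since y* = [s/(n + δ)]^(α/(1−α)), we have s/(n + δ) = (y*)^((1−α)/α) = 2.48^1.8571 = 5.4018.
Therefore n + δ = s / 5.4018 = 0.39 / 5.4018 = 0.0722, so δ = 0.0722 − 0.029 = 0.0432.

δ ≈ 0.043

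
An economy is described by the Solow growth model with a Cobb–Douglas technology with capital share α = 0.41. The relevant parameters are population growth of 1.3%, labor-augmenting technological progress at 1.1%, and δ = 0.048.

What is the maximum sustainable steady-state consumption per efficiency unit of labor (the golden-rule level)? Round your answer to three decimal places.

c_gold ≈ 1.976

At the golden rule, f'(k) = n + g + δ, so α·k^(α−1) = n + g + δ and k_gold = (α/(n + g + δ))^(1/(1−α)).
k_gold = (0.41/0.072)^(1/0.59) = 5.6944^1.6949 ≈ 19.0726
c_gold = f(k_gold) − (n + g + δ)·k_gold = 3.3494 − 0.072×19.0726 ≈ 1.9762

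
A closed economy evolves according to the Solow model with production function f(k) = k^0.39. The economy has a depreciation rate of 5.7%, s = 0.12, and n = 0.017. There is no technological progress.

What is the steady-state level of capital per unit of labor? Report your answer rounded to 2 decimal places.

k* = 2.21

At the steady state, Δk = 0, so s·k^α = (n + δ)·k.
Dividing both sides by k: k^(1−α) = s / (n + δ).
k^0.61 = 0.12 / (0.017 + 0.057) = 0.12 / 0.074 = 1.6216
k* = 1.6216^(1/0.61) ≈ 2.2089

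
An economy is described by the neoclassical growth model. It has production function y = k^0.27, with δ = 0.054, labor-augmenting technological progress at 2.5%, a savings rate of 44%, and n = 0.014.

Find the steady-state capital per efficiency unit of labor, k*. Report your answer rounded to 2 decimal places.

k* ≈ 8.41

In steady state, investment equals break-even investment: s·k^α = (n + g + δ)·k.
Rearranging, k^(1−α) = s / (n + g + δ).
k^0.73 = 0.44 / (0.014 + 0.025 + 0.054) = 0.44 / 0.093 = 4.7312
k* = 4.7312^(1/0.73) ≈ 8.4066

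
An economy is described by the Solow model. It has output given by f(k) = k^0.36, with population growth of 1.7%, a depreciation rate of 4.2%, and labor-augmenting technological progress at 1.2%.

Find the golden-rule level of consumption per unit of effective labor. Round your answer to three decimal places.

At the golden rule, f'(k) = n + g + δ, so α·k^(α−1) = n + g + δ and k_gold = (α/(n + g + δ))^(1/(1−α)).
k_gold = (0.36/0.071)^(1/0.64) = 5.0704^1.5625 ≈ 12.6365
c_gold = f(k_gold) − (n + g + δ)·k_gold = 2.4922 − 0.071×12.6365 ≈ 1.5950

c_gold ≈ 1.595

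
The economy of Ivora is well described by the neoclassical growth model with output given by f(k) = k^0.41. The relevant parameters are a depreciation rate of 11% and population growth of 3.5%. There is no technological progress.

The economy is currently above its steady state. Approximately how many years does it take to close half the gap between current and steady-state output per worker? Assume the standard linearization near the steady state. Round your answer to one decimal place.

Near the steady state the convergence rate is λ = (1 − α)(n + δ).
λ = (1 − 0.41) × 0.145 = 0.59 × 0.145 = 0.08555
Half-life = ln 2 / λ = 0.6931 / 0.08555 ≈ 8.10 years

half-life ≈ 8.1 years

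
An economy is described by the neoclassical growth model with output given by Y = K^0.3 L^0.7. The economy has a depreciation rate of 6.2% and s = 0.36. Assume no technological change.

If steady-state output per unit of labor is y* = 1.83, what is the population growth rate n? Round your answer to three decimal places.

n ≈ 0.026

Steady state requires s·f(k) = (n + δ)·k, i.e. s·k^α = (n + δ)·k.
Since y* = [s/(n + δ)]^(α/(1−α)), we have s/(n + δ) = (y*)^((1−α)/α) = 1.83^2.3333 = 4.0962.
Therefore n + δ = s / 4.0962 = 0.36 / 4.0962 = 0.0879, so n = 0.0879 − 0.062 = 0.0259.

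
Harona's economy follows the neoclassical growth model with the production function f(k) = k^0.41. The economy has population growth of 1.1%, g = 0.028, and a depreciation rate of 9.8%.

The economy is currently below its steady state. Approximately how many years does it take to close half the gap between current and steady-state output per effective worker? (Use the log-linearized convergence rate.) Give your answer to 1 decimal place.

Near the steady state the convergence rate is λ = (1 − α)(n + g + δ).
λ = (1 − 0.41) × 0.137 = 0.59 × 0.137 = 0.08083
Half-life = ln 2 / λ = 0.6931 / 0.08083 ≈ 8.57 years

t_½ ≈ 8.6 years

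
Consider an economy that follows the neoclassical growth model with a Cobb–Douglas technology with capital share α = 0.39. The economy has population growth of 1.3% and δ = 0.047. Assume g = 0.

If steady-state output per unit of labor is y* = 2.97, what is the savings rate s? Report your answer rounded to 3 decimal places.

s ≈ 0.329

Steady state requires s·f(k) = (n + δ)·k, i.e. s·k^α = (n + δ)·k.
Since y* = [s/(n + δ)]^(α/(1−α)), we have s/(n + δ) = (y*)^((1−α)/α) = 2.97^1.5641 = 5.4883.
Therefore s = 5.4883 × (n + δ) = 5.4883 × 0.060 = 0.3293.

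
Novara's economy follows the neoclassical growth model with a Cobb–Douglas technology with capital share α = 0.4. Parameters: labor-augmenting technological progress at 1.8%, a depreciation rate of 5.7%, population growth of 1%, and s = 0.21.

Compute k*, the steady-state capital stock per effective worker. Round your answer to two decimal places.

k* = 4.52

In steady state, investment equals break-even investment: s·k^α = (n + g + δ)·k.
Dividing both sides by k: k^(1−α) = s / (n + g + δ).
k^0.6 = 0.21 / (0.010 + 0.018 + 0.057) = 0.21 / 0.085 = 2.4706
k* = 2.4706^(1/0.6) ≈ 4.5151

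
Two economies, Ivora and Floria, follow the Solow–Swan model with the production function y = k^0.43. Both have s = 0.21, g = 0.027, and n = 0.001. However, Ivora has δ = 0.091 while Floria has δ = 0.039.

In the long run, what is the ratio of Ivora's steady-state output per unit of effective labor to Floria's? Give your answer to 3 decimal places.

Steady-state y* = [s/(n + g + δ)]^(α/(1−α)), so the ratio is [ (s_I/(n + g + δ)_I) / (s_F/(n + g + δ)_F) ]^0.7544.
s_I/(n + g + δ)_I = 0.21/0.119 = 1.7647; s_F/(n + g + δ)_F = 0.21/0.067 = 3.1343.
Ratio = (1.7647/3.1343)^0.7544 = 0.5630^0.7544 ≈ 0.6483

ratio ≈ 0.648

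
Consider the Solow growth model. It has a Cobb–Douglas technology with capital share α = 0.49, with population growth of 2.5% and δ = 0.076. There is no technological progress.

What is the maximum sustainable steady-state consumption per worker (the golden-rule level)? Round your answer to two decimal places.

c_gold ≈ 2.33

At the golden rule, f'(k) = n + δ, so α·k^(α−1) = n + δ and k_gold = (α/(n + δ))^(1/(1−α)).
k_gold = (0.49/0.101)^(1/0.51) = 4.8515^1.9608 ≈ 22.1241
c_gold = f(k_gold) − (n + δ)·k_gold = 4.5602 − 0.101×22.1241 ≈ 2.3257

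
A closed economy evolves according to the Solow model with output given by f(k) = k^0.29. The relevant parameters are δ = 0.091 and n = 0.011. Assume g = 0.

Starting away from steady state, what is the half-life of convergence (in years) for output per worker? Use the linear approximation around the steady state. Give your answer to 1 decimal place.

Near the steady state the convergence rate is λ = (1 − α)(n + δ).
λ = (1 − 0.29) × 0.102 = 0.71 × 0.102 = 0.07242
Half-life = ln 2 / λ = 0.6931 / 0.07242 ≈ 9.57 years

t_½ ≈ 9.6 years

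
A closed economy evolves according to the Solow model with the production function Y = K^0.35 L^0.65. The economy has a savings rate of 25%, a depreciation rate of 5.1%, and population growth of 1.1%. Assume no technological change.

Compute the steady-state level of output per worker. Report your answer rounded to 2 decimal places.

At the steady state, Δk = 0, so s·k^α = (n + δ)·k.
Dividing both sides by k: k^(1−α) = s / (n + δ).
k^0.65 = 0.25 / (0.011 + 0.051) = 0.25 / 0.062 = 4.0323
k* = 4.0323^(1/0.65) ≈ 8.5432
y* = (k*)^α = 8.5432^0.35 ≈ 2.1187

y* ≈ 2.12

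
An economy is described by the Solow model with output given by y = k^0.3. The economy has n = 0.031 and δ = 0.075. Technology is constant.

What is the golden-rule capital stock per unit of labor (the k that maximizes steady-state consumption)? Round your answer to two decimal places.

The golden rule sets f'(k) = n + δ, i.e. α·k^(α−1) = n + δ.
So k^(1−α) = α / (n + δ) = 0.3 / 0.106 = 2.8302.
k_gold = 2.8302^(1/0.7) ≈ 4.4203

k_gold ≈ 4.42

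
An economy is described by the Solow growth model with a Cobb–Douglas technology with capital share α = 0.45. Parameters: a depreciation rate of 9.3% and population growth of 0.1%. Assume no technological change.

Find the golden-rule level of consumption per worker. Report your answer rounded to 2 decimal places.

At the golden rule, f'(k) = n + δ, so α·k^(α−1) = n + δ and k_gold = (α/(n + δ))^(1/(1−α)).
k_gold = (0.45/0.094)^(1/0.55) = 4.7872^1.8182 ≈ 17.2395
c_gold = f(k_gold) − (n + δ)·k_gold = 3.6011 − 0.094×17.2395 ≈ 1.9806

c_gold ≈ 1.98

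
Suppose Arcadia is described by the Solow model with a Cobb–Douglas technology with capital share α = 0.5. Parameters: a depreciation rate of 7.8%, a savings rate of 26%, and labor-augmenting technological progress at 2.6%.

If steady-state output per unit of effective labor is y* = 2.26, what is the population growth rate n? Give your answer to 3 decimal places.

n ≈ 0.011

Steady state requires s·f(k) = (n + g + δ)·k, i.e. s·k^α = (n + g + δ)·k.
Since y* = [s/(n + g + δ)]^(α/(1−α)), we have s/(n + g + δ) = (y*)^((1−α)/α) = 2.26^1 = 2.2600.
Therefore n + g + δ = s / 2.2600 = 0.26 / 2.2600 = 0.1150, so n = 0.1150 − 0.104 = 0.0110.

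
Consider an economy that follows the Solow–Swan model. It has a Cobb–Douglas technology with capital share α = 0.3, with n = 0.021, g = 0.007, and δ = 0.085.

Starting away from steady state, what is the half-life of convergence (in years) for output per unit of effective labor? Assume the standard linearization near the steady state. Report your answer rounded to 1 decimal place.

half-life ≈ 8.8 years

Near the steady state the convergence rate is λ = (1 − α)(n + g + δ).
λ = (1 − 0.3) × 0.113 = 0.7 × 0.113 = 0.0791
Half-life = ln 2 / λ = 0.6931 / 0.0791 ≈ 8.76 years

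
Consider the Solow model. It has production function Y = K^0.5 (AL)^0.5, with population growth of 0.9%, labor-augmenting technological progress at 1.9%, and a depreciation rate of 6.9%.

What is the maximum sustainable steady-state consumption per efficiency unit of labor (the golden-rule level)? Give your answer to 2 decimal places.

At the golden rule, f'(k) = n + g + δ, so α·k^(α−1) = n + g + δ and k_gold = (α/(n + g + δ))^(1/(1−α)).
k_gold = (0.5/0.097)^(1/0.5) = 5.1546^2 ≈ 26.5699
c_gold = f(k_gold) − (n + g + δ)·k_gold = 5.1546 − 0.097×26.5699 ≈ 2.5773

c_gold ≈ 2.58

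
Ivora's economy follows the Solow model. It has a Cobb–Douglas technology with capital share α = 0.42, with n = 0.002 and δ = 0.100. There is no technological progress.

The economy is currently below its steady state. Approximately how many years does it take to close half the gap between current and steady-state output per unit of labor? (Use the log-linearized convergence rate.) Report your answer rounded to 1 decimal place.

Near the steady state the convergence rate is λ = (1 − α)(n + δ).
λ = (1 − 0.42) × 0.102 = 0.58 × 0.102 = 0.05916
Half-life = ln 2 / λ = 0.6931 / 0.05916 ≈ 11.72 years

half-life ≈ 11.7 years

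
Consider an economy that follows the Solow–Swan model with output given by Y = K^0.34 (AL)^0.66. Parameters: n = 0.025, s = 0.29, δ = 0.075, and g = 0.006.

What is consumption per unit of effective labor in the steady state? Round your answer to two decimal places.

Steady state requires s·f(k) = (n + g + δ)·k, i.e. s·k^α = (n + g + δ)·k.
Dividing both sides by k: k^(1−α) = s / (n + g + δ).
k^0.66 = 0.29 / (0.025 + 0.006 + 0.075) = 0.29 / 0.106 = 2.7358
k* = 2.7358^(1/0.66) ≈ 4.5946
y* = (k*)^α = 4.5946^0.34 ≈ 1.6794
c* = (1 − s)·y* = (1 − 0.29) × 1.6794 ≈ 1.1924

c* = 1.19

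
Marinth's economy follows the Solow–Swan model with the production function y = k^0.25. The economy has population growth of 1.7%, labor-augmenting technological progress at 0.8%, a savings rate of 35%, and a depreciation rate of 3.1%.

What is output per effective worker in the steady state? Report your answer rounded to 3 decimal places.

y* = 1.842

Steady state requires s·f(k) = (n + g + δ)·k, i.e. s·k^α = (n + g + δ)·k.
Rearranging, k^(1−α) = s / (n + g + δ).
k^0.75 = 0.35 / (0.017 + 0.008 + 0.031) = 0.35 / 0.056 = 6.2500
k* = 6.2500^(1/0.75) ≈ 11.5126
y* = (k*)^α = 11.5126^0.25 ≈ 1.8420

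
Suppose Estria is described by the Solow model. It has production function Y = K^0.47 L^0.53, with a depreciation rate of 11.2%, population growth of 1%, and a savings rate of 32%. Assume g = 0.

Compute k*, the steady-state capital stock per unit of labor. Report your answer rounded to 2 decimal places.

At the steady state, Δk = 0, so s·k^α = (n + δ)·k.
Rearranging, k^(1−α) = s / (n + δ).
k^0.53 = 0.32 / (0.010 + 0.112) = 0.32 / 0.122 = 2.6230
k* = 2.6230^(1/0.53) ≈ 6.1686

k* = 6.17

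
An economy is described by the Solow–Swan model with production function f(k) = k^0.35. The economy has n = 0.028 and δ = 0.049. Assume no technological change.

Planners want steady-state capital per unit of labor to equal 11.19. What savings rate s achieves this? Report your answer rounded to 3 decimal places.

In steady state, investment equals break-even investment: s·k^α = (n + δ)·k.
So s / (n + δ) = (k*)^(1−α) = 11.19^0.65 = 4.8055.
Therefore s = 4.8055 × (n + δ) = 4.8055 × 0.077 = 0.3700.

s ≈ 0.370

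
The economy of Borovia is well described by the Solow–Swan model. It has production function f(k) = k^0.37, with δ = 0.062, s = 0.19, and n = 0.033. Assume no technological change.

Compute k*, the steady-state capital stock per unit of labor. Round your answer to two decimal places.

k* = 3.00

Steady state requires s·f(k) = (n + δ)·k, i.e. s·k^α = (n + δ)·k.
Rearranging, k^(1−α) = s / (n + δ).
k^0.63 = 0.19 / (0.033 + 0.062) = 0.19 / 0.095 = 2.0000
k* = 2.0000^(1/0.63) ≈ 3.0049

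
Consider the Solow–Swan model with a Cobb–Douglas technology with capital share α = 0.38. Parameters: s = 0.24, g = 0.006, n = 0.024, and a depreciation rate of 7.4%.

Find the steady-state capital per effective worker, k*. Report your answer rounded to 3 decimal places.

k* ≈ 3.853

Steady state requires s·f(k) = (n + g + δ)·k, i.e. s·k^α = (n + g + δ)·k.
Dividing both sides by k: k^(1−α) = s / (n + g + δ).
k^0.62 = 0.24 / (0.024 + 0.006 + 0.074) = 0.24 / 0.104 = 2.3077
k* = 2.3077^(1/0.62) ≈ 3.8528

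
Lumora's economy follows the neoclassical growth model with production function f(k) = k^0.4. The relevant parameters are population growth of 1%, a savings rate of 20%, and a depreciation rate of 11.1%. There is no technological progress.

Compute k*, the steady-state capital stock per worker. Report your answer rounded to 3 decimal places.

Steady state requires s·f(k) = (n + δ)·k, i.e. s·k^α = (n + δ)·k.
Dividing both sides by k: k^(1−α) = s / (n + δ).
k^0.6 = 0.20 / (0.010 + 0.111) = 0.20 / 0.121 = 1.6529
k* = 1.6529^(1/0.6) ≈ 2.3107

k* = 2.311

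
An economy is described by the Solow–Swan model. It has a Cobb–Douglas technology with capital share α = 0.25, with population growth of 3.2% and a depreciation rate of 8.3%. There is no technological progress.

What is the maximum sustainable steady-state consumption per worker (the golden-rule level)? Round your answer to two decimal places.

At the golden rule, f'(k) = n + δ, so α·k^(α−1) = n + δ and k_gold = (α/(n + δ))^(1/(1−α)).
k_gold = (0.25/0.115)^(1/0.75) = 2.1739^1.3333 ≈ 2.8161
c_gold = f(k_gold) − (n + δ)·k_gold = 1.2954 − 0.115×2.8161 ≈ 0.9715

c_gold ≈ 0.97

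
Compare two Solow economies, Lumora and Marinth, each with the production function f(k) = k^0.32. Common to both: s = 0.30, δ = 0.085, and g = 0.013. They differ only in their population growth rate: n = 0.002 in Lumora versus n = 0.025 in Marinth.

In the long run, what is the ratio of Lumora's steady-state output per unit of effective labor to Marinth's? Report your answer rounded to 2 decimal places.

Steady-state y* = [s/(n + g + δ)]^(α/(1−α)), so the ratio is [ (s_L/(n + g + δ)_L) / (s_M/(n + g + δ)_M) ]^0.4706.
s_L/(n + g + δ)_L = 0.30/0.100 = 3.0000; s_M/(n + g + δ)_M = 0.30/0.123 = 2.4390.
Ratio = (3.0000/2.4390)^0.4706 = 1.2300^0.4706 ≈ 1.1023

ratio ≈ 1.10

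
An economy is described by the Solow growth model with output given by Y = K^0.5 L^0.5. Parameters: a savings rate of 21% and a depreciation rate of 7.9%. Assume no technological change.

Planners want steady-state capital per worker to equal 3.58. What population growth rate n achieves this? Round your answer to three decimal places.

At the steady state, Δk = 0, so s·k^α = (n + δ)·k.
So s / (n + δ) = (k*)^(1−α) = 3.58^0.5 = 1.8921.
Therefore n + δ = s / 1.8921 = 0.21 / 1.8921 = 0.1110, so n = 0.1110 − 0.079 = 0.0320.

n ≈ 0.032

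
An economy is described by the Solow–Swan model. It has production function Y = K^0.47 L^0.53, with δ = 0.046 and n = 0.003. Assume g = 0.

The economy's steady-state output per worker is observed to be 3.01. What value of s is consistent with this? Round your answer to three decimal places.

s ≈ 0.170

Steady state requires s·f(k) = (n + δ)·k, i.e. s·k^α = (n + δ)·k.
Since y* = [s/(n + δ)]^(α/(1−α)), we have s/(n + δ) = (y*)^((1−α)/α) = 3.01^1.1277 = 3.4648.
Therefore s = 3.4648 × (n + δ) = 3.4648 × 0.049 = 0.1698.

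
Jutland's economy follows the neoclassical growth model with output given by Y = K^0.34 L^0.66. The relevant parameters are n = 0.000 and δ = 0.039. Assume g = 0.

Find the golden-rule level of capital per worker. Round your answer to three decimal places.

k_gold ≈ 26.599

The golden rule sets f'(k) = n + δ, i.e. α·k^(α−1) = n + δ.
So k^(1−α) = α / (n + δ) = 0.34 / 0.039 = 8.7179.
k_gold = 8.7179^(1/0.66) ≈ 26.5991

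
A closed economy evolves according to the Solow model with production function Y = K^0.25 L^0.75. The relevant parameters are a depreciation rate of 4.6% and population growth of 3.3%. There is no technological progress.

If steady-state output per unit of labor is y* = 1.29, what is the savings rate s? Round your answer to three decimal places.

Steady state requires s·f(k) = (n + δ)·k, i.e. s·k^α = (n + δ)·k.
Since y* = [s/(n + δ)]^(α/(1−α)), we have s/(n + δ) = (y*)^((1−α)/α) = 1.29^3 = 2.1467.
Therefore s = 2.1467 × (n + δ) = 2.1467 × 0.079 = 0.1696.

s ≈ 0.170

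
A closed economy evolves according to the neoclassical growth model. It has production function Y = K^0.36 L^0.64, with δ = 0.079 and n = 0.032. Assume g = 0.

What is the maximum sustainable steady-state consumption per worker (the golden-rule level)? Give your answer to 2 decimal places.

At the golden rule, f'(k) = n + δ, so α·k^(α−1) = n + δ and k_gold = (α/(n + δ))^(1/(1−α)).
k_gold = (0.36/0.111)^(1/0.64) = 3.2432^1.5625 ≈ 6.2863
c_gold = f(k_gold) − (n + δ)·k_gold = 1.9383 − 0.111×6.2863 ≈ 1.2405

c_gold ≈ 1.24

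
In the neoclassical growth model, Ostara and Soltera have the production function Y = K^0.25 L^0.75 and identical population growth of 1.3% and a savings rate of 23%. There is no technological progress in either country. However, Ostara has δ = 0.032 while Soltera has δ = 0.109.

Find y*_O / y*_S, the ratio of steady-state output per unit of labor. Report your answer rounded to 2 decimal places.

y*_O / y*_S ≈ 1.39

Steady-state y* = [s/(n + δ)]^(α/(1−α)), so the ratio is [ (s_O/(n + δ)_O) / (s_S/(n + δ)_S) ]^0.3333.
s_O/(n + δ)_O = 0.23/0.045 = 5.1111; s_S/(n + δ)_S = 0.23/0.122 = 1.8852.
Ratio = (5.1111/1.8852)^0.3333 = 2.7112^0.3333 ≈ 1.3944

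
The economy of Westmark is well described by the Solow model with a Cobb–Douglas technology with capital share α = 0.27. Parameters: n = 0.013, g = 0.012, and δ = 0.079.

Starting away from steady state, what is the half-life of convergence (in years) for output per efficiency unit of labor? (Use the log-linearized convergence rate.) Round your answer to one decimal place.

t_½ ≈ 9.1 years

Near the steady state the convergence rate is λ = (1 − α)(n + g + δ).
λ = (1 − 0.27) × 0.104 = 0.73 × 0.104 = 0.07592
Half-life = ln 2 / λ = 0.6931 / 0.07592 ≈ 9.13 years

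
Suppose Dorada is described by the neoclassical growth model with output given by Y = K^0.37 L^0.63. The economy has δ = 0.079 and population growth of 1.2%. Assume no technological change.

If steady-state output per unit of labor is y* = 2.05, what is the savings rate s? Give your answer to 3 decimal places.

s ≈ 0.309

In steady state, investment equals break-even investment: s·k^α = (n + δ)·k.
Since y* = [s/(n + δ)]^(α/(1−α)), we have s/(n + δ) = (y*)^((1−α)/α) = 2.05^1.7027 = 3.3949.
Therefore s = 3.3949 × (n + δ) = 3.3949 × 0.091 = 0.3089.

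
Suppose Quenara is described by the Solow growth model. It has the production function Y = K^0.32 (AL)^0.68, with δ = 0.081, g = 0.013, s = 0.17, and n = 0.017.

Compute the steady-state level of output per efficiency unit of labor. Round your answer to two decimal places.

At the steady state, Δk = 0, so s·k^α = (n + g + δ)·k.
Dividing both sides by k: k^(1−α) = s / (n + g + δ).
k^0.68 = 0.17 / (0.017 + 0.013 + 0.081) = 0.17 / 0.111 = 1.5315
k* = 1.5315^(1/0.68) ≈ 1.8717
y* = (k*)^α = 1.8717^0.32 ≈ 1.2221

y* ≈ 1.22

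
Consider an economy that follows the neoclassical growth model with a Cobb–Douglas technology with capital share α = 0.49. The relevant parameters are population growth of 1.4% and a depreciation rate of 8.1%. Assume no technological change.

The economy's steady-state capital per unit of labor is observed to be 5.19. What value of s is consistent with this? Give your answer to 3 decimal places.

At the steady state, Δk = 0, so s·k^α = (n + δ)·k.
So s / (n + δ) = (k*)^(1−α) = 5.19^0.51 = 2.3160.
Therefore s = 2.3160 × (n + δ) = 2.3160 × 0.095 = 0.2200.

s ≈ 0.220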